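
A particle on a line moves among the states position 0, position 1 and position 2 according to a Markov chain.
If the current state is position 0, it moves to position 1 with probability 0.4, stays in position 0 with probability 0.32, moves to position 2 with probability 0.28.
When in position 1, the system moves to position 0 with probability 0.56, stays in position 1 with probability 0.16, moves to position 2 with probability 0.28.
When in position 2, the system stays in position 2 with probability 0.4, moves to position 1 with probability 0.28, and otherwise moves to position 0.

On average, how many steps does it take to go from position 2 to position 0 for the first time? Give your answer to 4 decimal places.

Let t(s) be the expected number of steps to first reach position 0 from state s, with t(position 0) = 0. Conditioning on the first step:
t(position 1) = 1 + 0.16·t(position 1) + 0.28·t(position 2)
t(position 2) = 1 + 0.28·t(position 1) + 0.4·t(position 2)
Solving: t(position 1) = 2.0677, t(position 2) = 2.6316.
Expected steps from position 2 to position 0: 2.6316.

2.6316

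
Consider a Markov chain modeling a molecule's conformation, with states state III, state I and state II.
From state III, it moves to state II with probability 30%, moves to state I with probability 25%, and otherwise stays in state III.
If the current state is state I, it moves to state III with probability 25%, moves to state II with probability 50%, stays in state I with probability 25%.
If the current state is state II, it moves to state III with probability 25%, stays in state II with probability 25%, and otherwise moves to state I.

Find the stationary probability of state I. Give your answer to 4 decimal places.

0.3375

Let the stationary distribution be π with π = πP and π_1 + π_2 + π_3 = 1.
π_1 = 0.45·π_1 + 0.25·π_2 + 0.25·π_3
π_2 = 0.25·π_1 + 0.25·π_2 + 0.5·π_3
Solving with the normalization constraint gives π = (0.3125, 0.3375, 0.3500).
So the stationary probability of state I is 0.3375.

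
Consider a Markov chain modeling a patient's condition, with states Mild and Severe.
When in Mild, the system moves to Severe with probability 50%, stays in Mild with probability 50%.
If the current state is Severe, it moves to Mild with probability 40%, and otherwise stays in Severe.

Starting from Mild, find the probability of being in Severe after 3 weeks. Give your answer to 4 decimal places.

Propagate the distribution vector 3 weeks from Mild.
After 0 weeks: (1.0000, 0.0000)
After 1 week: (0.5000, 0.5000)
After 2 weeks: (0.4500, 0.5500)
After 3 weeks: (0.4450, 0.5550)
P(in Severe after 3 weeks) = 0.5550

0.5550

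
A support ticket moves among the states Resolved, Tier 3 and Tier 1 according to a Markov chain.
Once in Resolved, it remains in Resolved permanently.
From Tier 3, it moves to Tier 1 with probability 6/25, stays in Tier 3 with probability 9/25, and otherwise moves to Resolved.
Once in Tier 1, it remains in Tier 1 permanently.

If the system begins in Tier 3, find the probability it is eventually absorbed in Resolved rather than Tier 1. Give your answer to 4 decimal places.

Let h(s) be the probability of absorption at Resolved starting from transient state s. Then h(Resolved) = 1 and h(Tier 1) = 0. By first-step analysis:
h(Tier 3) = 0.4·1 + 0.36·h(Tier 3) + 0.24·0
Solving: h(Tier 3) = 0.6250.
Starting from Tier 3, the probability is 0.6250.

0.6250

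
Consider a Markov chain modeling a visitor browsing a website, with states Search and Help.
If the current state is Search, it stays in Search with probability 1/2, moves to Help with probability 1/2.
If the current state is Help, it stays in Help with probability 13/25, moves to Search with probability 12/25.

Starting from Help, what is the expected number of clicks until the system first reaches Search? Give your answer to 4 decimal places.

2.0833

Let t(s) be the expected number of clicks to first reach Search from state s, with t(Search) = 0. Conditioning on the first click:
t(Help) = 1 + 0.52·t(Help)
Solving: t(Help) = 2.0833.
Expected clicks from Help to Search: 2.0833.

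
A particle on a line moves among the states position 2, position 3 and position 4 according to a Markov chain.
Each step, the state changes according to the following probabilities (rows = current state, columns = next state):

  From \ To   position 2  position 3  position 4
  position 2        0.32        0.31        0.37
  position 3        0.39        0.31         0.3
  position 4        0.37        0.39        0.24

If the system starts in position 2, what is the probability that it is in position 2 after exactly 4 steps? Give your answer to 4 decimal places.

0.3587

Propagate the distribution vector 4 steps from position 2.
After 0 steps: (1.0000, 0.0000, 0.0000)
After 1 step: (0.3200, 0.3100, 0.3700)
After 2 steps: (0.3602, 0.3396, 0.3002)
After 3 steps: (0.3588, 0.3340, 0.3072)
After 4 steps: (0.3587, 0.3346, 0.3067)
P(in position 2 after 4 steps) = 0.3587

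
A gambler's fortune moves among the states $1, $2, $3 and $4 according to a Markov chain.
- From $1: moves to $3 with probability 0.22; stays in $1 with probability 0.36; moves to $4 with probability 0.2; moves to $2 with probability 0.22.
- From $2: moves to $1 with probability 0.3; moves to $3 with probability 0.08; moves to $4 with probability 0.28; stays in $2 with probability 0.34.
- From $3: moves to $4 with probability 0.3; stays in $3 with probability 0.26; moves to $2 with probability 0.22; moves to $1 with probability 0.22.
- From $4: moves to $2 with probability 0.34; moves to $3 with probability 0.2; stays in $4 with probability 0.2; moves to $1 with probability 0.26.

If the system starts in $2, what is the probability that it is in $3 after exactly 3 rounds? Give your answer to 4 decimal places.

Propagate the distribution vector 3 rounds from $2.
After 0 rounds: (0.0000, 1.0000, 0.0000, 0.0000)
After 1 round: (0.3000, 0.3400, 0.0800, 0.2800)
After 2 rounds: (0.3004, 0.2944, 0.1700, 0.2352)
After 3 rounds: (0.2950, 0.2836, 0.1809, 0.2406)
P(in $3 after 3 rounds) = 0.1809

0.1809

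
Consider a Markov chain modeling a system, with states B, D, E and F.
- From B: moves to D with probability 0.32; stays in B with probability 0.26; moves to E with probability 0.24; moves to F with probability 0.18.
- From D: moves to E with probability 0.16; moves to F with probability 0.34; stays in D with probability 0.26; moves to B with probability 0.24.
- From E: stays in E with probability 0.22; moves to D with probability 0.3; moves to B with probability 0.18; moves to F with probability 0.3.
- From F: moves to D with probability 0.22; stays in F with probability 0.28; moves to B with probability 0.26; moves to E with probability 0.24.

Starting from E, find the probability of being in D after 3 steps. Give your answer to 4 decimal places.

0.2713

Propagate the distribution vector 3 steps from E.
After 0 steps: (0.0000, 0.0000, 1.0000, 0.0000)
After 1 step: (0.1800, 0.3000, 0.2200, 0.3000)
After 2 steps: (0.2364, 0.2676, 0.2116, 0.2844)
After 3 steps: (0.2377, 0.2713, 0.2144, 0.2766)
P(in D after 3 steps) = 0.2713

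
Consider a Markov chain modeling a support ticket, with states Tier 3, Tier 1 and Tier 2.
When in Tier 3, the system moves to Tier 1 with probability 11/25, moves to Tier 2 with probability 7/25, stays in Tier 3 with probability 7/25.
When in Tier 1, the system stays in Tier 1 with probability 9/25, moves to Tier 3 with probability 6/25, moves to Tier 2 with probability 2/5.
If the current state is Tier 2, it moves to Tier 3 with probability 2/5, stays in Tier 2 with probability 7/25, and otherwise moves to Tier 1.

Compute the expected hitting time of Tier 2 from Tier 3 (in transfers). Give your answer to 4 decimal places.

3.0405

Let t(s) be the expected number of transfers to first reach Tier 2 from state s, with t(Tier 2) = 0. Conditioning on the first transfer:
t(Tier 3) = 1 + 0.28·t(Tier 3) + 0.44·t(Tier 1)
t(Tier 1) = 1 + 0.24·t(Tier 3) + 0.36·t(Tier 1)
Solving: t(Tier 3) = 3.0405, t(Tier 1) = 2.7027.
Expected transfers from Tier 3 to Tier 2: 3.0405.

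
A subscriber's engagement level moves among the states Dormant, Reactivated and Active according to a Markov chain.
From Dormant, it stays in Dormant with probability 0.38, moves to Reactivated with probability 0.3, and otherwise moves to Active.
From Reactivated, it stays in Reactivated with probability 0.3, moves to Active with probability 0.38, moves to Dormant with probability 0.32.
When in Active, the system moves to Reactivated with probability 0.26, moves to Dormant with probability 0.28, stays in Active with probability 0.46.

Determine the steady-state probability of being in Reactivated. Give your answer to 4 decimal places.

Let the stationary distribution be π with π = πP and π_1 + π_2 + π_3 = 1.
π_1 = 0.38·π_1 + 0.32·π_2 + 0.28·π_3
π_2 = 0.3·π_1 + 0.3·π_2 + 0.26·π_3
Solving with the normalization constraint gives π = (0.3237, 0.2843, 0.3919).
So the stationary probability of Reactivated is 0.2843.

0.2843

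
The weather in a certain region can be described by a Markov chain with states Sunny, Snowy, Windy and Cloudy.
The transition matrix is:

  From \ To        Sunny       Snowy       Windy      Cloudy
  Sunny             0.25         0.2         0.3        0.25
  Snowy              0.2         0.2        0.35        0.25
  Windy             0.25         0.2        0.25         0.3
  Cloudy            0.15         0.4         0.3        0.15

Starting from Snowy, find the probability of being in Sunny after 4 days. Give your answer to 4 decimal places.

0.2135

Propagate the distribution vector 4 days from Snowy.
After 0 days: (0.0000, 1.0000, 0.0000, 0.0000)
After 1 day: (0.2000, 0.2000, 0.3500, 0.2500)
After 2 days: (0.2150, 0.2500, 0.2925, 0.2425)
After 3 days: (0.2133, 0.2485, 0.2979, 0.2404)
After 4 days: (0.2135, 0.2481, 0.2975, 0.2409)
P(in Sunny after 4 days) = 0.2135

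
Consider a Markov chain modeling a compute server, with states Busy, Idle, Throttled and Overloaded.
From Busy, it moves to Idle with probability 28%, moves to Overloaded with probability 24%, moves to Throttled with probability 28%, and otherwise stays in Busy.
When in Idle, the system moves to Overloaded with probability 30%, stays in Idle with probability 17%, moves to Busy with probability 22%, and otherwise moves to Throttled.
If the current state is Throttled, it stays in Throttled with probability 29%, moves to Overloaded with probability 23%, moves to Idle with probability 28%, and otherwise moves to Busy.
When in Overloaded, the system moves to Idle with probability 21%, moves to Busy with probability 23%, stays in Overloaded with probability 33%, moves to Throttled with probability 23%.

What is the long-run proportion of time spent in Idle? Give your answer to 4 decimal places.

Let the stationary distribution be π with π = πP and π_1 + π_2 + π_3 + π_4 = 1.
π_1 = 0.2·π_1 + 0.22·π_2 + 0.2·π_3 + 0.23·π_4
π_2 = 0.28·π_1 + 0.17·π_2 + 0.28·π_3 + 0.21·π_4
π_3 = 0.28·π_1 + 0.31·π_2 + 0.29·π_3 + 0.23·π_4
Solving with the normalization constraint gives π = (0.2130, 0.2348, 0.2760, 0.2762).
So the stationary probability of Idle is 0.2348.

0.2348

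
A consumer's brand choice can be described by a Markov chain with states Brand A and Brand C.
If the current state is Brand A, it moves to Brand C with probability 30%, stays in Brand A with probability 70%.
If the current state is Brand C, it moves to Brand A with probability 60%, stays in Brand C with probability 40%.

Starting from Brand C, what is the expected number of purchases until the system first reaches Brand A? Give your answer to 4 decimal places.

Let t(s) be the expected number of purchases to first reach Brand A from state s, with t(Brand A) = 0. Conditioning on the first purchase:
t(Brand C) = 1 + 0.4·t(Brand C)
Solving: t(Brand C) = 1.6667.
Expected purchases from Brand C to Brand A: 1.6667.

1.6667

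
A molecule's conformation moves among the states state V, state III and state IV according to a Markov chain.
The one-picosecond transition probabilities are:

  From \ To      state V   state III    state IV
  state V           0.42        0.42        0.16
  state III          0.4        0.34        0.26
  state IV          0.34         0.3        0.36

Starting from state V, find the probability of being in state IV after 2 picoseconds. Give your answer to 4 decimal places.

0.2340

Sum over the intermediate state after 1 picosecond:
P = P(state V→state V)·P(state V→state IV) + P(state V→state III)·P(state III→state IV) + P(state V→state IV)·P(state IV→state IV)
  = 0.42×0.16 + 0.42×0.26 + 0.16×0.36
  = 0.0672 + 0.1092 + 0.0576 = 0.2340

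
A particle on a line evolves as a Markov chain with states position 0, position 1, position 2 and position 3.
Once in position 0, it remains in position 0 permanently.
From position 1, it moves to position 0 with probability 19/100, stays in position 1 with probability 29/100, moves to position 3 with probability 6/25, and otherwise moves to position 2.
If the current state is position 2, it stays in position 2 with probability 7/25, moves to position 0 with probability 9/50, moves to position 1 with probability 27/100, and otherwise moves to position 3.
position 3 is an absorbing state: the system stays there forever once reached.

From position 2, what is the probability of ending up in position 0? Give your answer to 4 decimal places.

0.4112

Let h(s) be the probability of absorption at position 0 starting from transient state s. Then h(position 0) = 1 and h(position 3) = 0. By first-step analysis:
h(position 1) = 0.19·1 + 0.29·h(position 1) + 0.28·h(position 2) + 0.24·0
h(position 2) = 0.18·1 + 0.27·h(position 1) + 0.28·h(position 2) + 0.27·0
Solving: h(position 1) = 0.4298, h(position 2) = 0.4112.
Starting from position 2, the probability is 0.4112.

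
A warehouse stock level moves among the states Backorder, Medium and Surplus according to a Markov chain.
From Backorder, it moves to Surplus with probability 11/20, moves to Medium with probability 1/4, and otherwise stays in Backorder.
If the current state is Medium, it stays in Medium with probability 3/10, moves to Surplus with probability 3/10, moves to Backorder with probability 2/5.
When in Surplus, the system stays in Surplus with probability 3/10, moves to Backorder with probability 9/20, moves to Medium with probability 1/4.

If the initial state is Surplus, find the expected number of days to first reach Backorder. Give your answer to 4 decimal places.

2.2892

Let t(s) be the expected number of days to first reach Backorder from state s, with t(Backorder) = 0. Conditioning on the first day:
t(Medium) = 1 + 0.3·t(Medium) + 0.3·t(Surplus)
t(Surplus) = 1 + 0.25·t(Medium) + 0.3·t(Surplus)
Solving: t(Medium) = 2.4096, t(Surplus) = 2.2892.
Expected days from Surplus to Backorder: 2.2892.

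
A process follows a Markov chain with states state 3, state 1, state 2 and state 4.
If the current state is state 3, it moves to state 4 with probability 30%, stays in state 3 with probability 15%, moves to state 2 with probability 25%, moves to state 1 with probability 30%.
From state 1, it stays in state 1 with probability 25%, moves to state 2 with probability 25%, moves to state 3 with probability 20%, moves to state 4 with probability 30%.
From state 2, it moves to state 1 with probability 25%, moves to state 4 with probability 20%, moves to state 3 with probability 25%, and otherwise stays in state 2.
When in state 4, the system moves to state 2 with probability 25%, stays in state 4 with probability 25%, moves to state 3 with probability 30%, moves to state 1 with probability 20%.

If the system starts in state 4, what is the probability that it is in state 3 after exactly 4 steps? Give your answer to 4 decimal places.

Propagate the distribution vector 4 steps from state 4.
After 0 steps: (0.0000, 0.0000, 0.0000, 1.0000)
After 1 step: (0.3000, 0.2000, 0.2500, 0.2500)
After 2 steps: (0.2225, 0.2525, 0.2625, 0.2625)
After 3 steps: (0.2283, 0.2480, 0.2631, 0.2606)
After 4 steps: (0.2278, 0.2484, 0.2632, 0.2607)
P(in state 3 after 4 steps) = 0.2278

0.2278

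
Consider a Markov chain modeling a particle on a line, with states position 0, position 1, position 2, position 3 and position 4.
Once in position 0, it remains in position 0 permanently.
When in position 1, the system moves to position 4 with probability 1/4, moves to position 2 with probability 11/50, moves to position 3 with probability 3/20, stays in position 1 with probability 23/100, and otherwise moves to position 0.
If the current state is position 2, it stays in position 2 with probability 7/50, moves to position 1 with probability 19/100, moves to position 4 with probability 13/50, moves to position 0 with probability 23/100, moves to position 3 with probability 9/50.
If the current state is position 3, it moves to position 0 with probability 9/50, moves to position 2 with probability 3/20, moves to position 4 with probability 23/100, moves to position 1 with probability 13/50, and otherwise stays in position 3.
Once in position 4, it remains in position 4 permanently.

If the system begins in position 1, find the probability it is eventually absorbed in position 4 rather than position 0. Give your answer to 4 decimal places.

0.5936

Let h(s) be the probability of absorption at position 4 starting from transient state s. Then h(position 4) = 1 and h(position 0) = 0. By first-step analysis:
h(position 1) = 0.15·0 + 0.23·h(position 1) + 0.22·h(position 2) + 0.15·h(position 3) + 0.25·1
h(position 2) = 0.23·0 + 0.19·h(position 1) + 0.14·h(position 2) + 0.18·h(position 3) + 0.26·1
h(position 3) = 0.18·0 + 0.26·h(position 1) + 0.15·h(position 2) + 0.18·h(position 3) + 0.23·1
Solving: h(position 1) = 0.5936, h(position 2) = 0.5527, h(position 3) = 0.5698.
Starting from position 1, the probability is 0.5936.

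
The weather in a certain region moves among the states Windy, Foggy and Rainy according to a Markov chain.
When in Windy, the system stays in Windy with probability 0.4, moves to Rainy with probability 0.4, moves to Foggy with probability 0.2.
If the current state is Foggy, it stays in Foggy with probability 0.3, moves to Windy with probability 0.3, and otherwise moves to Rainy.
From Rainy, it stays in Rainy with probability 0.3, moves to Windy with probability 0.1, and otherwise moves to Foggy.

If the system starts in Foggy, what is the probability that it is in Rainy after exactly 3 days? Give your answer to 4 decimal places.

Propagate the distribution vector 3 days from Foggy.
After 0 days: (0.0000, 1.0000, 0.0000)
After 1 day: (0.3000, 0.3000, 0.4000)
After 2 days: (0.2500, 0.3900, 0.3600)
After 3 days: (0.2530, 0.3830, 0.3640)
P(in Rainy after 3 days) = 0.3640

0.3640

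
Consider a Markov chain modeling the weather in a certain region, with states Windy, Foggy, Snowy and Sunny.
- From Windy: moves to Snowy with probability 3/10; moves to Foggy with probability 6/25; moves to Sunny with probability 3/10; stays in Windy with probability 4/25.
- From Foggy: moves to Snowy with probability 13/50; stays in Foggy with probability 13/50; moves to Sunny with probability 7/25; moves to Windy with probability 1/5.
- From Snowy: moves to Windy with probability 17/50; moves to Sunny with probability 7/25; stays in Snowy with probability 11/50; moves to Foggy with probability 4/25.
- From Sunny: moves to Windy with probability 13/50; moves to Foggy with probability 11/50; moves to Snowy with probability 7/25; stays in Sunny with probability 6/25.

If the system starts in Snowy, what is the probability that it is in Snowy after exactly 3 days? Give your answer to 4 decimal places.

0.2641

Propagate the distribution vector 3 days from Snowy.
After 0 days: (0.0000, 0.0000, 1.0000, 0.0000)
After 1 day: (0.3400, 0.1600, 0.2200, 0.2800)
After 2 days: (0.2340, 0.2200, 0.2704, 0.2756)
After 3 days: (0.2450, 0.2173, 0.2641, 0.2737)
P(in Snowy after 3 days) = 0.2641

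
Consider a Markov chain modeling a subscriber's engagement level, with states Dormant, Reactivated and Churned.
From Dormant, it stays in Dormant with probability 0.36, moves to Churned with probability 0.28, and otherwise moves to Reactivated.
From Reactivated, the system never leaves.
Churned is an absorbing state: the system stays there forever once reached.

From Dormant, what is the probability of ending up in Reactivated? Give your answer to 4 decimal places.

0.5625

Let h(s) be the probability of absorption at Reactivated starting from transient state s. Then h(Reactivated) = 1 and h(Churned) = 0. By first-step analysis:
h(Dormant) = 0.36·h(Dormant) + 0.36·1 + 0.28·0
Solving: h(Dormant) = 0.5625.
Starting from Dormant, the probability is 0.5625.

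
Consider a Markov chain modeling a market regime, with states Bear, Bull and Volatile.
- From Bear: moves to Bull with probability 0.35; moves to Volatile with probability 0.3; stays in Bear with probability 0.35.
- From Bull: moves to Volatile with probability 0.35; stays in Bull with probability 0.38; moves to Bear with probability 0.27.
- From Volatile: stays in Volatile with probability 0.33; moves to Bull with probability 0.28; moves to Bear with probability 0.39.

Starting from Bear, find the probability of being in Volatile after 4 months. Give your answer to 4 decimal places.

0.3267

Propagate the distribution vector 4 months from Bear.
After 0 months: (1.0000, 0.0000, 0.0000)
After 1 month: (0.3500, 0.3500, 0.3000)
After 2 months: (0.3340, 0.3395, 0.3265)
After 3 months: (0.3359, 0.3373, 0.3268)
After 4 months: (0.3361, 0.3372, 0.3267)
P(in Volatile after 4 months) = 0.3267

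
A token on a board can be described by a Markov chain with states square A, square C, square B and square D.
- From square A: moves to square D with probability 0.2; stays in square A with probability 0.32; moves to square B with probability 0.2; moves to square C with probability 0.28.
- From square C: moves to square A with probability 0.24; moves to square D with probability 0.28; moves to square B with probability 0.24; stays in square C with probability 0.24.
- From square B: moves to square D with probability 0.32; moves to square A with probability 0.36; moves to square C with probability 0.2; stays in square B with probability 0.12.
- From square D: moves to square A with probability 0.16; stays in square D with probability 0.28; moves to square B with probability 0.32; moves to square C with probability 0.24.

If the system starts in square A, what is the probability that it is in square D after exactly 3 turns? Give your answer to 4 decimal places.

0.2669

Propagate the distribution vector 3 turns from square A.
After 0 turns: (1.0000, 0.0000, 0.0000, 0.0000)
After 1 turn: (0.3200, 0.2800, 0.2000, 0.2000)
After 2 turns: (0.2736, 0.2448, 0.2192, 0.2624)
After 3 turns: (0.2672, 0.2422, 0.2237, 0.2669)
P(in square D after 3 turns) = 0.2669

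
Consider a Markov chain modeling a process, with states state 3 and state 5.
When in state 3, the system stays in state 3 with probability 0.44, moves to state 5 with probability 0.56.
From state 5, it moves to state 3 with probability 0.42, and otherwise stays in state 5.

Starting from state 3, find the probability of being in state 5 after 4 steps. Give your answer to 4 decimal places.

Propagate the distribution vector 4 steps from state 3.
After 0 steps: (1.0000, 0.0000)
After 1 step: (0.4400, 0.5600)
After 2 steps: (0.4288, 0.5712)
After 3 steps: (0.4286, 0.5714)
After 4 steps: (0.4286, 0.5714)
P(in state 5 after 4 steps) = 0.5714

0.5714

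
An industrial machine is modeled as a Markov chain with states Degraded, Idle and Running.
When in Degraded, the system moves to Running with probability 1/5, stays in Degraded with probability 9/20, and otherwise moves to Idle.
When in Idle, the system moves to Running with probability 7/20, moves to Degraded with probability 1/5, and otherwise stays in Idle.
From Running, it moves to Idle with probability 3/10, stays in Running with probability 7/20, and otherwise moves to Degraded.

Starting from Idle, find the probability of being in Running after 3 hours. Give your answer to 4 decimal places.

Propagate the distribution vector 3 hours from Idle.
After 0 hours: (0.0000, 1.0000, 0.0000)
After 1 hour: (0.2000, 0.4500, 0.3500)
After 2 hours: (0.3025, 0.3775, 0.3200)
After 3 hours: (0.3236, 0.3718, 0.3046)
P(in Running after 3 hours) = 0.3046

0.3046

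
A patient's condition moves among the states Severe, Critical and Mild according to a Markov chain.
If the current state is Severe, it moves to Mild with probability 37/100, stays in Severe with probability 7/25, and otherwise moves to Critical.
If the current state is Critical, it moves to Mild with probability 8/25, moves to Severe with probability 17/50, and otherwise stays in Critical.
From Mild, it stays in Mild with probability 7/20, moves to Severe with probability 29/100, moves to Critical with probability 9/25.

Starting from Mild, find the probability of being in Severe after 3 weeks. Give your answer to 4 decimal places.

Propagate the distribution vector 3 weeks from Mild.
After 0 weeks: (0.0000, 0.0000, 1.0000)
After 1 week: (0.2900, 0.3600, 0.3500)
After 2 weeks: (0.3051, 0.3499, 0.3450)
After 3 weeks: (0.3044, 0.3500, 0.3456)
P(in Severe after 3 weeks) = 0.3044

0.3044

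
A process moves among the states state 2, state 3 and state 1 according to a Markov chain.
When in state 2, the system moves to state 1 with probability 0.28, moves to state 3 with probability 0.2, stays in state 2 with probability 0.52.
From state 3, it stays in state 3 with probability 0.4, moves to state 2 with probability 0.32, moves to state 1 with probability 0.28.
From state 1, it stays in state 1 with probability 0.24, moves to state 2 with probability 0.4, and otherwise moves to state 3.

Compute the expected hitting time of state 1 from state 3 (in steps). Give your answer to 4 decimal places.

3.5714

Let t(s) be the expected number of steps to first reach state 1 from state s, with t(state 1) = 0. Conditioning on the first step:
t(state 2) = 1 + 0.52·t(state 2) + 0.2·t(state 3)
t(state 3) = 1 + 0.32·t(state 2) + 0.4·t(state 3)
Solving: t(state 2) = 3.5714, t(state 3) = 3.5714.
Expected steps from state 3 to state 1: 3.5714.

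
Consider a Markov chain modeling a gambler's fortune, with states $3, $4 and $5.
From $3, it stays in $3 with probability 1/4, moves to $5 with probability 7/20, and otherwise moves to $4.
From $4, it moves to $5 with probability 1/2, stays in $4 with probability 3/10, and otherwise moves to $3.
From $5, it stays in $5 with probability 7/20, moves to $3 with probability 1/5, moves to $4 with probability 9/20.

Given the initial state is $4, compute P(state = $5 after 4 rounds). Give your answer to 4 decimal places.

Propagate the distribution vector 4 rounds from $4.
After 0 rounds: (0.0000, 1.0000, 0.0000)
After 1 round: (0.2000, 0.3000, 0.5000)
After 2 rounds: (0.2100, 0.3950, 0.3950)
After 3 rounds: (0.2105, 0.3803, 0.4093)
After 4 rounds: (0.2105, 0.3824, 0.4070)
P(in $5 after 4 rounds) = 0.4070

0.4070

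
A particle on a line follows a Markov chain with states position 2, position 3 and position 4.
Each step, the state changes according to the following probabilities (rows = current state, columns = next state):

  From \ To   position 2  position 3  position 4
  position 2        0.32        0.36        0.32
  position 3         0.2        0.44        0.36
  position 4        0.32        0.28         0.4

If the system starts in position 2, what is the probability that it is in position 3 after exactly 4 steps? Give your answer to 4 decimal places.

Propagate the distribution vector 4 steps from position 2.
After 0 steps: (1.0000, 0.0000, 0.0000)
After 1 step: (0.3200, 0.3600, 0.3200)
After 2 steps: (0.2768, 0.3632, 0.3600)
After 3 steps: (0.2764, 0.3603, 0.3633)
After 4 steps: (0.2768, 0.3598, 0.3635)
P(in position 3 after 4 steps) = 0.3598

0.3598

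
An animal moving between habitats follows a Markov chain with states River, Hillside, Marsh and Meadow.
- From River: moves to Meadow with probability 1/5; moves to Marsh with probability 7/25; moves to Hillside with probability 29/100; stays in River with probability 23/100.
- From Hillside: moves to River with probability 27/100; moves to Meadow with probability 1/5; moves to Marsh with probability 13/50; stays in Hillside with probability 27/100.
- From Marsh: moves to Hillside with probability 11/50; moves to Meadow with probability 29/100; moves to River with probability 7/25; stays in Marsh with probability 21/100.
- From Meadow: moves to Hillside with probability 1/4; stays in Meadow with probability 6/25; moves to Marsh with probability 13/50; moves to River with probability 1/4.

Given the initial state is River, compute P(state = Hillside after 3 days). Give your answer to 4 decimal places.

0.2580

Propagate the distribution vector 3 days from River.
After 0 days: (1.0000, 0.0000, 0.0000, 0.0000)
After 1 day: (0.2300, 0.2900, 0.2800, 0.2000)
After 2 days: (0.2596, 0.2566, 0.2506, 0.2332)
After 3 days: (0.2575, 0.2580, 0.2527, 0.2319)
P(in Hillside after 3 days) = 0.2580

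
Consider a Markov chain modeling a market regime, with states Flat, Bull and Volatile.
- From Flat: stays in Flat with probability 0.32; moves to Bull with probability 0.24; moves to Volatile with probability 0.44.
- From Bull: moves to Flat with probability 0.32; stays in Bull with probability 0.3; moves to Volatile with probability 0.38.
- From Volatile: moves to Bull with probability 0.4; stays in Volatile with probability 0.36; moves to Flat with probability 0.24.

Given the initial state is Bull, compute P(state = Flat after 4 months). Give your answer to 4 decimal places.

0.2888

Propagate the distribution vector 4 months from Bull.
After 0 months: (0.0000, 1.0000, 0.0000)
After 1 month: (0.3200, 0.3000, 0.3800)
After 2 months: (0.2896, 0.3188, 0.3916)
After 3 months: (0.2887, 0.3218, 0.3895)
After 4 months: (0.2888, 0.3216, 0.3895)
P(in Flat after 4 months) = 0.2888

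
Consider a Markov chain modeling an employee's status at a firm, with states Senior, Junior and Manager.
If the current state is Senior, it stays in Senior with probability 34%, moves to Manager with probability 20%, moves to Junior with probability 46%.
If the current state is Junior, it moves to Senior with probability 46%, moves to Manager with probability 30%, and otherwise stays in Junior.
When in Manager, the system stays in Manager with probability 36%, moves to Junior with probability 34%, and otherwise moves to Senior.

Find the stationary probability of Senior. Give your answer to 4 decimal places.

Let the stationary distribution be π with π = πP and π_1 + π_2 + π_3 = 1.
π_1 = 0.34·π_1 + 0.46·π_2 + 0.3·π_3
π_2 = 0.46·π_1 + 0.24·π_2 + 0.34·π_3
Solving with the normalization constraint gives π = (0.3708, 0.3495, 0.2797).
So the stationary probability of Senior is 0.3708.

0.3708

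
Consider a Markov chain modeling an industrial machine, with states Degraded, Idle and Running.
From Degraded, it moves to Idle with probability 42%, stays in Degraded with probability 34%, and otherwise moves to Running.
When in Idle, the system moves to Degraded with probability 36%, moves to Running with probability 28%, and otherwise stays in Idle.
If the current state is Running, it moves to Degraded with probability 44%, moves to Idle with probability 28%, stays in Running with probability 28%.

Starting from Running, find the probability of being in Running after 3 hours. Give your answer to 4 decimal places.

0.2651

Propagate the distribution vector 3 hours from Running.
After 0 hours: (0.0000, 0.0000, 1.0000)
After 1 hour: (0.4400, 0.2800, 0.2800)
After 2 hours: (0.3736, 0.3640, 0.2624)
After 3 hours: (0.3735, 0.3614, 0.2651)
P(in Running after 3 hours) = 0.2651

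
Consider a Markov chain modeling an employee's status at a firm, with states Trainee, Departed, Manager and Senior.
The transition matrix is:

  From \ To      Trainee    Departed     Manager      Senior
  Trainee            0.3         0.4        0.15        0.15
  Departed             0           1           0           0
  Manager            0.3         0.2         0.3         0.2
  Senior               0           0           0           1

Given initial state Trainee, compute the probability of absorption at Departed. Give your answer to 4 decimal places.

Let h(s) be the probability of absorption at Departed starting from transient state s. Then h(Departed) = 1 and h(Senior) = 0. By first-step analysis:
h(Trainee) = 0.3·h(Trainee) + 0.4·1 + 0.15·h(Manager) + 0.15·0
h(Manager) = 0.3·h(Trainee) + 0.2·1 + 0.3·h(Manager) + 0.2·0
Solving: h(Trainee) = 0.6966, h(Manager) = 0.5843.
Starting from Trainee, the probability is 0.6966.

0.6966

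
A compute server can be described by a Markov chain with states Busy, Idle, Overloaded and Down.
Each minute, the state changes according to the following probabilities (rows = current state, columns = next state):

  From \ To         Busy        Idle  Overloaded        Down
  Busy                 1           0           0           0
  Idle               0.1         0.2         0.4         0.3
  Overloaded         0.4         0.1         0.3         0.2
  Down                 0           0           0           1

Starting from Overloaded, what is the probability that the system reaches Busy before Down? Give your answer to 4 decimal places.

Let h(s) be the probability of absorption at Busy starting from transient state s. Then h(Busy) = 1 and h(Down) = 0. By first-step analysis:
h(Idle) = 0.1·1 + 0.2·h(Idle) + 0.4·h(Overloaded) + 0.3·0
h(Overloaded) = 0.4·1 + 0.1·h(Idle) + 0.3·h(Overloaded) + 0.2·0
Solving: h(Idle) = 0.4423, h(Overloaded) = 0.6346.
Starting from Overloaded, the probability is 0.6346.

0.6346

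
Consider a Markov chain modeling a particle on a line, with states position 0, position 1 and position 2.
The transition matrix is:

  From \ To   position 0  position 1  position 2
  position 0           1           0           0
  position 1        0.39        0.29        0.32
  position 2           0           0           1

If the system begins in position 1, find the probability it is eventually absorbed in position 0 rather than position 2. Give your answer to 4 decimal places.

0.5493

Let h(s) be the probability of absorption at position 0 starting from transient state s. Then h(position 0) = 1 and h(position 2) = 0. By first-step analysis:
h(position 1) = 0.39·1 + 0.29·h(position 1) + 0.32·0
Solving: h(position 1) = 0.5493.
Starting from position 1, the probability is 0.5493.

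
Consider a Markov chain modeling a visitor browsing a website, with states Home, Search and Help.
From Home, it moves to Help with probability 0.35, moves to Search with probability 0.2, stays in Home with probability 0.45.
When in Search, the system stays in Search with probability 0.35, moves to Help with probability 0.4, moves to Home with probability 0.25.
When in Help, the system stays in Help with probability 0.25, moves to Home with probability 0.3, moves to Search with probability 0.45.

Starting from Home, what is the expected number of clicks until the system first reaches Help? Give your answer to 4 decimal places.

2.7642

Let t(s) be the expected number of clicks to first reach Help from state s, with t(Help) = 0. Conditioning on the first click:
t(Home) = 1 + 0.45·t(Home) + 0.2·t(Search)
t(Search) = 1 + 0.25·t(Home) + 0.35·t(Search)
Solving: t(Home) = 2.7642, t(Search) = 2.6016.
Expected clicks from Home to Help: 2.7642.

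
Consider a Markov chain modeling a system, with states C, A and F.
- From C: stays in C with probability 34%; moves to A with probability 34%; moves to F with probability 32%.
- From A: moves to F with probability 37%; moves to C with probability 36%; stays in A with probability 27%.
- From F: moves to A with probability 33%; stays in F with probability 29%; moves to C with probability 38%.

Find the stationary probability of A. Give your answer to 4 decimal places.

Let the stationary distribution be π with π = πP and π_1 + π_2 + π_3 = 1.
π_1 = 0.34·π_1 + 0.36·π_2 + 0.38·π_3
π_2 = 0.34·π_1 + 0.27·π_2 + 0.33·π_3
Solving with the normalization constraint gives π = (0.3593, 0.3147, 0.3260).
So the stationary probability of A is 0.3147.

0.3147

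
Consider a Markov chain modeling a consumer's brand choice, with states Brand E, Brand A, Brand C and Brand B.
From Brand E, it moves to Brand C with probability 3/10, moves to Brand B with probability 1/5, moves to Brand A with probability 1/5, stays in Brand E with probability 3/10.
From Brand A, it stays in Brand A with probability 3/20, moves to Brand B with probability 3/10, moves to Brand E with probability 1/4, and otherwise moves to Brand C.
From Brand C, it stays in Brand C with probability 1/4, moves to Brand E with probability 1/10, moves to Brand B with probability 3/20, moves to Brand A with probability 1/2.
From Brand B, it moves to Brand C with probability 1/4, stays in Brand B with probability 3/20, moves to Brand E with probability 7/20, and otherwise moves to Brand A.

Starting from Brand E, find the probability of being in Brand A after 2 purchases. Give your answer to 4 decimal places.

Propagate the distribution vector 2 purchases from Brand E.
After 0 purchases: (1.0000, 0.0000, 0.0000, 0.0000)
After 1 purchase: (0.3000, 0.2000, 0.3000, 0.2000)
After 2 purchases: (0.2400, 0.2900, 0.2750, 0.1950)
P(in Brand A after 2 purchases) = 0.2900

0.2900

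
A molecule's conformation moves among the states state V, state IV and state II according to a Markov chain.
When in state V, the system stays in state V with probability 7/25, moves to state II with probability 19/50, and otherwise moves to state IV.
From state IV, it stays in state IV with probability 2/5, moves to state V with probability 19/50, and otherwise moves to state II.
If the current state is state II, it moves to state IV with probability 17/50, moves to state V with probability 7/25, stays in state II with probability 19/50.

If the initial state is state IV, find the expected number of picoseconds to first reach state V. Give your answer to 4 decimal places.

Let t(s) be the expected number of picoseconds to first reach state V from state s, with t(state V) = 0. Conditioning on the first picosecond:
t(state IV) = 1 + 0.4·t(state IV) + 0.22·t(state II)
t(state II) = 1 + 0.34·t(state IV) + 0.38·t(state II)
Solving: t(state IV) = 2.8264, t(state II) = 3.1629.
Expected picoseconds from state IV to state V: 2.8264.

2.8264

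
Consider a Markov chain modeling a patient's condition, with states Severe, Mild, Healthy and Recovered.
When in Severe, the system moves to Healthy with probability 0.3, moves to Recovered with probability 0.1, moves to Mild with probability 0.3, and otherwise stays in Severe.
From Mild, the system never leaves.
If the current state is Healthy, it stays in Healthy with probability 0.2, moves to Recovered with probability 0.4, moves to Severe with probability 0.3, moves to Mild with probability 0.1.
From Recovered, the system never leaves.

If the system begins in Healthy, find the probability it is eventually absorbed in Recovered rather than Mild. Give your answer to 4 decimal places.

0.6596

Let h(s) be the probability of absorption at Recovered starting from transient state s. Then h(Recovered) = 1 and h(Mild) = 0. By first-step analysis:
h(Severe) = 0.3·h(Severe) + 0.3·0 + 0.3·h(Healthy) + 0.1·1
h(Healthy) = 0.3·h(Severe) + 0.1·0 + 0.2·h(Healthy) + 0.4·1
Solving: h(Severe) = 0.4255, h(Healthy) = 0.6596.
Starting from Healthy, the probability is 0.6596.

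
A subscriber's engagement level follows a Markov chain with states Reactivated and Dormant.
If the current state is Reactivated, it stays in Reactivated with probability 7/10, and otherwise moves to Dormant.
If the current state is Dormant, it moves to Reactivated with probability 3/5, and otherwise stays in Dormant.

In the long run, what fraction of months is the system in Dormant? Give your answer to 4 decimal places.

0.3333

Let the stationary distribution be π with π = πP and π_1 + π_2 = 1.
π_1 = 0.7·π_1 + 0.6·π_2
Solving with the normalization constraint gives π = (0.6667, 0.3333).
So the stationary probability of Dormant is 0.3333.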